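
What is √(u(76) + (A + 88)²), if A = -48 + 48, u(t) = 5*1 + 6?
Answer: √7755 ≈ 88.063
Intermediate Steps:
u(t) = 11 (u(t) = 5 + 6 = 11)
A = 0
√(u(76) + (A + 88)²) = √(11 + (0 + 88)²) = √(11 + 88²) = √(11 + 7744) = √7755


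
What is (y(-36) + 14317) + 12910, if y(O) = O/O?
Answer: 27228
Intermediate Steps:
y(O) = 1
(y(-36) + 14317) + 12910 = (1 + 14317) + 12910 = 14318 + 12910 = 27228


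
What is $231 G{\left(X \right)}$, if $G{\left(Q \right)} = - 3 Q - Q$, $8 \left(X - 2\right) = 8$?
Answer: $-2772$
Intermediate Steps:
$X = 3$ ($X = 2 + \frac{1}{8} \cdot 8 = 2 + 1 = 3$)
$G{\left(Q \right)} = - 4 Q$
$231 G{\left(X \right)} = 231 \left(\left(-4\right) 3\right) = 231 \left(-12\right) = -2772$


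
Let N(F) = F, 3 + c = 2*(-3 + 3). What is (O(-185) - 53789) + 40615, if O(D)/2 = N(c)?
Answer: -13180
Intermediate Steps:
c = -3 (c = -3 + 2*(-3 + 3) = -3 + 2*0 = -3 + 0 = -3)
O(D) = -6 (O(D) = 2*(-3) = -6)
(O(-185) - 53789) + 40615 = (-6 - 53789) + 40615 = -53795 + 40615 = -13180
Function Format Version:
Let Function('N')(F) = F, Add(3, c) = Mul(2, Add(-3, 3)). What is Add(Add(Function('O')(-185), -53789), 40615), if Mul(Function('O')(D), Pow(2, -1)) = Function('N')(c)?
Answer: -13180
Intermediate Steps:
c = -3 (c = Add(-3, Mul(2, Add(-3, 3))) = Add(-3, Mul(2, 0)) = Add(-3, 0) = -3)
Function('O')(D) = -6 (Function('O')(D) = Mul(2, -3) = -6)
Add(Add(Function('O')(-185), -53789), 40615) = Add(Add(-6, -53789), 40615) = Add(-53795, 40615) = -13180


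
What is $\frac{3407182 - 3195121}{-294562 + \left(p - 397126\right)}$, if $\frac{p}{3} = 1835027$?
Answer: $\frac{212061}{4813393} \approx 0.044056$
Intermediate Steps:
$p = 5505081$ ($p = 3 \cdot 1835027 = 5505081$)
$\frac{3407182 - 3195121}{-294562 + \left(p - 397126\right)} = \frac{3407182 - 3195121}{-294562 + \left(5505081 - 397126\right)} = \frac{212061}{-294562 + \left(5505081 - 397126\right)} = \frac{212061}{-294562 + 5107955} = \frac{212061}{4813393}$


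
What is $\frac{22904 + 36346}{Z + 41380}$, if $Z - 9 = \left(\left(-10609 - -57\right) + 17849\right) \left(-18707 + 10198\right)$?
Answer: $- \frac{9875}{10341464} \approx -0.00095489$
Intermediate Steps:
$Z = -62090164$ ($Z = 9 + \left(\left(-10609 - -57\right) + 17849\right) \left(-18707 + 10198\right) = 9 + \left(\left(-10609 + 57\right) + 17849\right) \left(-8509\right) = 9 + \left(-10552 + 17849\right) \left(-8509\right) = 9 + 7297 \left(-8509\right) = 9 - 62090173 = -62090164$)
$\frac{22904 + 36346}{Z + 41380} = \frac{22904 + 36346}{-62090164 + 41380} = \frac{59250}{-62048784} = 59250 \left(- \frac{1}{62048784}\right) = - \frac{9875}{10341464}$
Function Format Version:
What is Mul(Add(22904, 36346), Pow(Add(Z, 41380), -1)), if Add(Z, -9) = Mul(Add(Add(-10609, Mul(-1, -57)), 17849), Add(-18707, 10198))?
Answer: Rational(-9875, 10341464) ≈ -0.00095489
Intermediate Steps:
Z = -62090164 (Z = Add(9, Mul(Add(Add(-10609, Mul(-1, -57)), 17849), Add(-18707, 10198))) = Add(9, Mul(Add(Add(-10609, 57), 17849), -8509)) = Add(9, Mul(Add(-10552, 17849), -8509)) = Add(9, Mul(7297, -8509)) = Add(9, -62090173) = -62090164)
Mul(Add(22904, 36346), Pow(Add(Z, 41380), -1)) = Mul(Add(22904, 36346), Pow(Add(-62090164, 41380), -1)) = Mul(59250, Pow(-62048784, -1)) = Mul(59250, Rational(-1, 62048784)) = Rational(-9875, 10341464)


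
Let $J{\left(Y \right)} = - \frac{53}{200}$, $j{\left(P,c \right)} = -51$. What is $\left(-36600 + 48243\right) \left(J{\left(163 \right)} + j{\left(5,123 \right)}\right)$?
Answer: $- \frac{119375679}{200} \approx -5.9688 \cdot 10^{5}$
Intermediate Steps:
$J{\left(Y \right)} = - \frac{53}{200}$ ($J{\left(Y \right)} = \left(-53\right) \frac{1}{200} = - \frac{53}{200}$)
$\left(-36600 + 48243\right) \left(J{\left(163 \right)} + j{\left(5,123 \right)}\right) = \left(-36600 + 48243\right) \left(- \frac{53}{200} - 51\right) = 11643 \left(- \frac{10253}{200}\right) = - \frac{119375679}{200}$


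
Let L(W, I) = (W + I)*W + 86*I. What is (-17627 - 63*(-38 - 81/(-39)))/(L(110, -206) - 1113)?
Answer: 199730/382057 ≈ 0.52278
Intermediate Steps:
L(W, I) = 86*I + W*(I + W) (L(W, I) = (I + W)*W + 86*I = W*(I + W) + 86*I = 86*I + W*(I + W))
(-17627 - 63*(-38 - 81/(-39)))/(L(110, -206) - 1113) = (-17627 - 63*(-38 - 81/(-39)))/((110² + 86*(-206) - 206*110) - 1113) = (-17627 - 63*(-38 - 81*(-1/39)))/((12100 - 17716 - 22660) - 1113) = (-17627 - 63*(-38 + 27/13))/(-28276 - 1113) = (-17627 - 63*(-467/13))/(-29389) = (-17627 + 29421/13)*(-1/29389) = -199730/13*(-1/29389) = 199730/382057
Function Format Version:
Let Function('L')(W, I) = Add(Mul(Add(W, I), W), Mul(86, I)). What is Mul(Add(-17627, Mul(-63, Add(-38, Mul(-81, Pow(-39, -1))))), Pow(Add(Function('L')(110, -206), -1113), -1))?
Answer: Rational(199730, 382057) ≈ 0.52278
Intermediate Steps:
Function('L')(W, I) = Add(Mul(86, I), Mul(W, Add(I, W))) (Function('L')(W, I) = Add(Mul(Add(I, W), W), Mul(86, I)) = Add(Mul(W, Add(I, W)), Mul(86, I)) = Add(Mul(86, I), Mul(W, Add(I, W))))
Mul(Add(-17627, Mul(-63, Add(-38, Mul(-81, Pow(-39, -1))))), Pow(Add(Function('L')(110, -206), -1113), -1)) = Mul(Add(-17627, Mul(-63, Add(-38, Mul(-81, Pow(-39, -1))))), Pow(Add(Add(Pow(110, 2), Mul(86, -206), Mul(-206, 110)), -1113), -1)) = Mul(Add(-17627, Mul(-63, Add(-38, Mul(-81, Rational(-1, 39))))), Pow(Add(Add(12100, -17716, -22660), -1113), -1)) = Mul(Add(-17627, Mul(-63, Add(-38, Rational(27, 13)))), Pow(Add(-28276, -1113), -1)) = Mul(Add(-17627, Mul(-63, Rational(-467, 13))), Pow(-29389, -1)) = Mul(Add(-17627, Rational(29421, 13)), Rational(-1, 29389)) = Mul(Rational(-199730, 13), Rational(-1, 29389)) = Rational(199730, 382057)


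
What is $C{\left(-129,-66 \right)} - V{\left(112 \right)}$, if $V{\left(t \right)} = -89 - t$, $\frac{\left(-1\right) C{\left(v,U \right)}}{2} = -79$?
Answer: $359$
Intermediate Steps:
$C{\left(v,U \right)} = 158$ ($C{\left(v,U \right)} = \left(-2\right) \left(-79\right) = 158$)
$C{\left(-129,-66 \right)} - V{\left(112 \right)} = 158 - \left(-89 - 112\right) = 158 - -201 = 158 + 201 = 359$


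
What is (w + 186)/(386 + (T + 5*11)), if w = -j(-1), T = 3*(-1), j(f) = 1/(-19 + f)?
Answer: 3721/8760 ≈ 0.42477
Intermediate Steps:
T = -3
w = 1/20 (w = -1/(-19 - 1) = -1/(-20) = -1*(-1/20) = 1/20 ≈ 0.050000)
(w + 186)/(386 + (T + 5*11)) = (1/20 + 186)/(386 + (-3 + 5*11)) = 3721/(20*(386 + (-3 + 55))) = 3721/(20*(386 + 52)) = (3721/20)/438 = (3721/20)*(1/438) = 3721/8760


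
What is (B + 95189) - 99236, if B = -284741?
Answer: -288788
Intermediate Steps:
(B + 95189) - 99236 = (-284741 + 95189) - 99236 = -189552 - 99236 = -288788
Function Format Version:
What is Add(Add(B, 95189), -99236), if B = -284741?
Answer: -288788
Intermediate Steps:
Add(Add(B, 95189), -99236) = Add(Add(-284741, 95189), -99236) = Add(-189552, -99236) = -288788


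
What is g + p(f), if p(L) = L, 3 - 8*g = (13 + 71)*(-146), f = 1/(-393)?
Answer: 4820923/3144 ≈ 1533.4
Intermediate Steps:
f = -1/393 ≈ -0.0025445
g = 12267/8 (g = 3/8 - (13 + 71)*(-146)/8 = 3/8 - 21*(-146)/2 = 3/8 - 1/8*(-12264) = 3/8 + 1533 = 12267/8 ≈ 1533.4)
g + p(f) = 12267/8 - 1/393 = 4820923/3144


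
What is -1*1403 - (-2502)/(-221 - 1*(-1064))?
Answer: -393409/281 ≈ -1400.0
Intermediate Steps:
-1*1403 - (-2502)/(-221 - 1*(-1064)) = -1403 - (-2502)/(-221 + 1064) = -1403 - (-2502)/843 = -1403 - 1*(-834/281) = -1403 + 834/281 = -393409/281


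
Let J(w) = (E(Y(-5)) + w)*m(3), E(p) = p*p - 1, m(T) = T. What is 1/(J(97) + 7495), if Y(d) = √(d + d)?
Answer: 1/7753 ≈ 0.00012898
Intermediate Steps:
Y(d) = √2*√d (Y(d) = √(2*d) = √2*√d)
E(p) = -1 + p² (E(p) = p² - 1 = -1 + p²)
J(w) = -33 + 3*w (J(w) = ((-1 + (√2*√(-5))²) + w)*3 = ((-1 + (√2*(I*√5))²) + w)*3 = ((-1 + (I*√10)²) + w)*3 = ((-1 - 10) + w)*3 = (-11 + w)*3 = -33 + 3*w)
1/(J(97) + 7495) = 1/((-33 + 3*97) + 7495) = 1/((-33 + 291) + 7495) = 1/(258 + 7495) = 1/7753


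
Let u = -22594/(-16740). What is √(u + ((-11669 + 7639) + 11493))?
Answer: √58103244510/2790 ≈ 86.396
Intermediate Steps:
u = 11297/8370 (u = -22594*(-1/16740) = 11297/8370 ≈ 1.3497)
√(u + ((-11669 + 7639) + 11493)) = √(11297/8370 + ((-11669 + 7639) + 11493)) = √(11297/8370 + (-4030 + 11493)) = √(11297/8370 + 7463) = √(62476607/8370) = √58103244510/2790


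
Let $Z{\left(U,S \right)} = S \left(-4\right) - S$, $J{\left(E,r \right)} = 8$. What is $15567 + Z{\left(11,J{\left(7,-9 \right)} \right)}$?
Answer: $15527$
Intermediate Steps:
$Z{\left(U,S \right)} = - 5 S$ ($Z{\left(U,S \right)} = - 4 S - S = - 5 S$)
$15567 + Z{\left(11,J{\left(7,-9 \right)} \right)} = 15567 - 40 = 15527$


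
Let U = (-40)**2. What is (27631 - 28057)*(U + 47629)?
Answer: -20971554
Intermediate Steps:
U = 1600
(27631 - 28057)*(U + 47629) = (27631 - 28057)*(1600 + 47629) = -426*49229 = -20971554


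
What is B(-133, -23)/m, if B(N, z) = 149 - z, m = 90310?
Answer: 86/45155 ≈ 0.0019046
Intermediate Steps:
B(-133, -23)/m = (149 - 1*(-23))/90310 = (149 + 23)*(1/90310) = 172*(1/90310) = 86/45155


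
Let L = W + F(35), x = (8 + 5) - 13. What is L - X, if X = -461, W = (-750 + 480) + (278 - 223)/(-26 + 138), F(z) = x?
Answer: 21447/112 ≈ 191.49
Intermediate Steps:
x = 0 (x = 13 - 13 = 0)
F(z) = 0
W = -30185/112 (W = -270 + 55/112 = -30185/112 ≈ -269.51)
L = -30185/112 (L = -30185/112 + 0 = -30185/112 ≈ -269.51)
L - X = -30185/112 - 1*(-461) = -30185/112 + 461 = 21447/112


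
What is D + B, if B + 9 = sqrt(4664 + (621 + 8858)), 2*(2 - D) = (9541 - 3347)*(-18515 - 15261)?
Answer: 104604265 + sqrt(14143) ≈ 1.0460e+8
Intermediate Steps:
D = 104604274 (D = 2 - (9541 - 3347)*(-18515 - 15261)/2 = 2 - 3097*(-33776) = 2 - 1/2*(-209208544) = 2 + 104604272 = 104604274)
B = -9 + sqrt(14143) (B = -9 + sqrt(4664 + (621 + 8858)) = -9 + sqrt(4664 + 9479) = -9 + sqrt(14143) ≈ 109.92)
D + B = 104604274 + (-9 + sqrt(14143)) = 104604265 + sqrt(14143)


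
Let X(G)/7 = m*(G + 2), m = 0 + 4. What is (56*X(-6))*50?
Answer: -313600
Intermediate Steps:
m = 4
X(G) = 56 + 28*G (X(G) = 7*(4*(G + 2)) = 7*(4*(2 + G)) = 7*(8 + 4*G) = 56 + 28*G)
(56*X(-6))*50 = (56*(56 + 28*(-6)))*50 = (56*(56 - 168))*50 = (56*(-112))*50 = -6272*50 = -313600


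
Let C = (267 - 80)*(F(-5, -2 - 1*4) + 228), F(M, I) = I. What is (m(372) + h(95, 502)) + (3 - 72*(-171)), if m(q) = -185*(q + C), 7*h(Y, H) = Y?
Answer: -54156070/7 ≈ -7.7366e+6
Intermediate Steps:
h(Y, H) = Y/7
C = 41514 (C = (267 - 80)*((-2 - 1*4) + 228) = 187*((-2 - 4) + 228) = 187*(-6 + 228) = 187*222 = 41514)
m(q) = -7680090 - 185*q (m(q) = -185*(q + 41514) = -185*(41514 + q) = -7680090 - 185*q)
(m(372) + h(95, 502)) + (3 - 72*(-171)) = ((-7680090 - 185*372) + (⅐)*95) + (3 - 72*(-171)) = ((-7680090 - 68820) + 95/7) + (3 + 12312) = (-7748910 + 95/7) + 12315 = -54242275/7 + 12315 = -54156070/7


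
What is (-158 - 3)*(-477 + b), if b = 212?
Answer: 42665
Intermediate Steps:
(-158 - 3)*(-477 + b) = (-158 - 3)*(-477 + 212) = -161*(-265) = 42665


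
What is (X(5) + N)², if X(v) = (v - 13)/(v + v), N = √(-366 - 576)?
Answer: (-4 + 5*I*√942)²/25 ≈ -941.36 - 49.107*I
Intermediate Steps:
N = I*√942 (N = √(-942) = I*√942 ≈ 30.692*I)
X(v) = (-13 + v)/(2*v) (X(v) = (-13 + v)/((2*v)) = (-13 + v)*(1/(2*v)) = (-13 + v)/(2*v))
(X(5) + N)² = ((½)*(-13 + 5)/5 + I*√942)² = ((½)*(⅕)*(-8) + I*√942)² = (-⅘ + I*√942)²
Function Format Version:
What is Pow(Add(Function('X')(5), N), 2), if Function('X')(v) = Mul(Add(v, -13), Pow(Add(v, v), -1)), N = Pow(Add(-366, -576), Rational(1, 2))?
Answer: Mul(Rational(1, 25), Pow(Add(-4, Mul(5, I, Pow(942, Rational(1, 2)))), 2)) ≈ Add(-941.36, Mul(-49.107, I))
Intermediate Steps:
N = Mul(I, Pow(942, Rational(1, 2))) (N = Pow(-942, Rational(1, 2)) = Mul(I, Pow(942, Rational(1, 2))) ≈ Mul(30.692, I))
Function('X')(v) = Mul(Rational(1, 2), Pow(v, -1), Add(-13, v)) (Function('X')(v) = Mul(Add(-13, v), Pow(Mul(2, v), -1)) = Mul(Add(-13, v), Mul(Rational(1, 2), Pow(v, -1))) = Mul(Rational(1, 2), Pow(v, -1), Add(-13, v)))
Pow(Add(Function('X')(5), N), 2) = Pow(Add(Mul(Rational(1, 2), Pow(5, -1), Add(-13, 5)), Mul(I, Pow(942, Rational(1, 2)))), 2) = Pow(Add(Mul(Rational(1, 2), Rational(1, 5), -8), Mul(I, Pow(942, Rational(1, 2)))), 2) = Pow(Add(Rational(-4, 5), Mul(I, Pow(942, Rational(1, 2)))), 2)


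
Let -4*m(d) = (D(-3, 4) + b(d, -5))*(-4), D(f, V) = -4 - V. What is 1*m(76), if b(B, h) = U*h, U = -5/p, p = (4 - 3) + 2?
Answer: ⅓ ≈ 0.33333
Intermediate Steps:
p = 3 (p = 1 + 2 = 3)
U = -5/3 ≈ -1.6667
b(B, h) = -5*h/3
m(d) = ⅓ (m(d) = -((-4 - 1*4) - 5/3*(-5))*(-4)/4 = -((-4 - 4) + 25/3)*(-4)/4 = -(-8 + 25/3)*(-4)/4 = -(-4)/12 = -¼*(-4/3) = ⅓)
1*m(76) = 1*(⅓) = ⅓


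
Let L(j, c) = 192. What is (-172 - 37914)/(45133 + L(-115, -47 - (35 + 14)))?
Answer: -38086/45325 ≈ -0.84029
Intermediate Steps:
(-172 - 37914)/(45133 + L(-115, -47 - (35 + 14))) = (-172 - 37914)/(45133 + 192) = -38086/45325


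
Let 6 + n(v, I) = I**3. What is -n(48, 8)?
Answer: -506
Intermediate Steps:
n(v, I) = -6 + I**3
-n(48, 8) = -(-6 + 8**3) = -(-6 + 512) = -1*506 = -506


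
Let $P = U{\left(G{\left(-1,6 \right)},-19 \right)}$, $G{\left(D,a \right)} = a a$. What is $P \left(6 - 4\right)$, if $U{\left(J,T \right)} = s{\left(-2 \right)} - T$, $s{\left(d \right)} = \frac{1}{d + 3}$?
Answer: $40$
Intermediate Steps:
$s{\left(d \right)} = \frac{1}{3 + d}$
$G{\left(D,a \right)} = a^{2}$
$U{\left(J,T \right)} = 1 - T$ ($U{\left(J,T \right)} = \frac{1}{3 - 2} - T = 1^{-1} - T = 1 - T$)
$P = 20$ ($P = 1 - -19 = 1 + 19 = 20$)
$P \left(6 - 4\right) = 20 \left(6 - 4\right) = 20 \cdot 2 = 40$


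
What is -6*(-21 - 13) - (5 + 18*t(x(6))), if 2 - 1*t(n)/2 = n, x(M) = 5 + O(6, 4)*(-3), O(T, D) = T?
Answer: -341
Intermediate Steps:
x(M) = -13 (x(M) = 5 + 6*(-3) = 5 - 18 = -13)
t(n) = 4 - 2*n
-6*(-21 - 13) - (5 + 18*t(x(6))) = -6*(-21 - 13) - (5 + 18*(4 - 2*(-13))) = -6*(-34) - (5 + 18*(4 + 26)) = 204 - (5 + 18*30) = 204 - (5 + 540) = 204 - 1*545 = 204 - 545 = -341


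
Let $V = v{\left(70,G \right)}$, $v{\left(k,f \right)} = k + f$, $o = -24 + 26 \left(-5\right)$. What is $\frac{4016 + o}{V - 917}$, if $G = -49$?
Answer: $- \frac{1931}{448} \approx -4.3103$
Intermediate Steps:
$o = -154$ ($o = -24 - 130 = -154$)
$v{\left(k,f \right)} = f + k$
$V = 21$ ($V = -49 + 70 = 21$)
$\frac{4016 + o}{V - 917} = \frac{4016 - 154}{21 - 917} = \frac{3862}{-896} = 3862 \left(- \frac{1}{896}\right) = - \frac{1931}{448}$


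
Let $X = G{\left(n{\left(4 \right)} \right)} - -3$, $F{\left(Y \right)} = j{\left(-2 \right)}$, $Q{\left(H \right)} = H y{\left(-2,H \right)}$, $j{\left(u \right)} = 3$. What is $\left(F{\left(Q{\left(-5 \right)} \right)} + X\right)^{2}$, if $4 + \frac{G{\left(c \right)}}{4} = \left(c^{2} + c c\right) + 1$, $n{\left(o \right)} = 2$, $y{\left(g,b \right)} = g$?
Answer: $676$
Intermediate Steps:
$Q{\left(H \right)} = - 2 H$ ($Q{\left(H \right)} = H \left(-2\right) = - 2 H$)
$G{\left(c \right)} = -12 + 8 c^{2}$ ($G{\left(c \right)} = -16 + 4 \left(\left(c^{2} + c c\right) + 1\right) = -16 + 4 \left(\left(c^{2} + c^{2}\right) + 1\right) = -16 + 4 \left(2 c^{2} + 1\right) = -16 + 4 \left(1 + 2 c^{2}\right) = -16 + \left(4 + 8 c^{2}\right) = -12 + 8 c^{2}$)
$F{\left(Y \right)} = 3$
$X = 23$ ($X = \left(-12 + 8 \cdot 2^{2}\right) - -3 = \left(-12 + 8 \cdot 4\right) + 3 = \left(-12 + 32\right) + 3 = 20 + 3 = 23$)
$\left(F{\left(Q{\left(-5 \right)} \right)} + X\right)^{2} = \left(3 + 23\right)^{2} = 26^{2} = 676$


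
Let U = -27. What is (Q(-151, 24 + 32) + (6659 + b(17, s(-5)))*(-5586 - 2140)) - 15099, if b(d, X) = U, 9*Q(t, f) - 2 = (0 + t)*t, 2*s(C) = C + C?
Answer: -153754192/3 ≈ -5.1251e+7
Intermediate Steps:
s(C) = C (s(C) = (C + C)/2 = (2*C)/2 = C)
Q(t, f) = 2/9 + t**2/9 (Q(t, f) = 2/9 + ((0 + t)*t)/9 = 2/9 + (t*t)/9 = 2/9 + t**2/9)
b(d, X) = -27
(Q(-151, 24 + 32) + (6659 + b(17, s(-5)))*(-5586 - 2140)) - 15099 = ((2/9 + (1/9)*(-151)**2) + (6659 - 27)*(-5586 - 2140)) - 15099 = ((2/9 + (1/9)*22801) + 6632*(-7726)) - 15099 = ((2/9 + 22801/9) - 51238832) - 15099 = (7601/3 - 51238832) - 15099 = -153708895/3 - 15099 = -153754192/3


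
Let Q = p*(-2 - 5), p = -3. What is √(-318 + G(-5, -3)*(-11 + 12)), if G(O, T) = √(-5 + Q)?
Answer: I*√314 ≈ 17.72*I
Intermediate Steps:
Q = 21 (Q = -3*(-2 - 5) = -3*(-7) = 21)
G(O, T) = 4 (G(O, T) = √(-5 + 21) = √16 = 4)
√(-318 + G(-5, -3)*(-11 + 12)) = √(-318 + 4*(-11 + 12)) = √(-318 + 4*1) = √(-318 + 4) = √(-314) = I*√314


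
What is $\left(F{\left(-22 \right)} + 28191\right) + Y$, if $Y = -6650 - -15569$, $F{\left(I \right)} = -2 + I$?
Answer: $37086$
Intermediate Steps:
$Y = 8919$ ($Y = -6650 + 15569 = 8919$)
$\left(F{\left(-22 \right)} + 28191\right) + Y = \left(\left(-2 - 22\right) + 28191\right) + 8919 = \left(-24 + 28191\right) + 8919 = 28167 + 8919 = 37086$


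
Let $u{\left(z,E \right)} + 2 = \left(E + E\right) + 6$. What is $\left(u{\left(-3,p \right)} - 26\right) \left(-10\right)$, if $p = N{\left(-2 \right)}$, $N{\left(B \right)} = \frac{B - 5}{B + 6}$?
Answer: $255$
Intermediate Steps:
$N{\left(B \right)} = \frac{-5 + B}{6 + B}$
$p = - \frac{7}{4}$ ($p = \frac{-5 - 2}{6 - 2} = \frac{1}{4} \left(-7\right) = - \frac{7}{4} \approx -1.75$)
$u{\left(z,E \right)} = 4 + 2 E$ ($u{\left(z,E \right)} = -2 + \left(\left(E + E\right) + 6\right) = -2 + \left(2 E + 6\right) = -2 + \left(6 + 2 E\right) = 4 + 2 E$)
$\left(u{\left(-3,p \right)} - 26\right) \left(-10\right) = \left(\left(4 + 2 \left(- \frac{7}{4}\right)\right) - 26\right) \left(-10\right) = \left(\left(4 - \frac{7}{2}\right) - 26\right) \left(-10\right) = \left(\frac{1}{2} - 26\right) \left(-10\right) = \left(- \frac{51}{2}\right) \left(-10\right) = 255$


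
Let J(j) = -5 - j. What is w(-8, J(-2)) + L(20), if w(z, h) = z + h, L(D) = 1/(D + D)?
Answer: -439/40 ≈ -10.975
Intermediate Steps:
L(D) = 1/(2*D)
w(z, h) = h + z
w(-8, J(-2)) + L(20) = ((-5 - 1*(-2)) - 8) + (½)/20 = ((-5 + 2) - 8) + (½)*(1/20) = (-3 - 8) + 1/40 = -11 + 1/40 = -439/40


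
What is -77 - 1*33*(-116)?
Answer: 3751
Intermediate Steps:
-77 - 1*33*(-116) = -77 - 33*(-116) = -77 + 3828 = 3751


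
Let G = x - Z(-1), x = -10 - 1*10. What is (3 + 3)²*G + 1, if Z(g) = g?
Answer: -683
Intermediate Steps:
x = -20 (x = -10 - 10 = -20)
G = -19 (G = -20 - 1*(-1) = -20 + 1 = -19)
(3 + 3)²*G + 1 = (3 + 3)²*(-19) + 1 = 6²*(-19) + 1 = 36*(-19) + 1 = -684 + 1 = -683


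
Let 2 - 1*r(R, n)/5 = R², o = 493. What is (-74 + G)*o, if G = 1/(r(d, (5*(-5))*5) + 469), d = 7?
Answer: -8536295/234 ≈ -36480.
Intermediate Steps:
r(R, n) = 10 - 5*R²
G = 1/234 (G = 1/((10 - 5*7²) + 469) = 1/((10 - 5*49) + 469) = 1/((10 - 245) + 469) = 1/(-235 + 469) = 1/234 ≈ 0.0042735)
(-74 + G)*o = (-74 + 1/234)*493 = -17315/234*493 = -8536295/234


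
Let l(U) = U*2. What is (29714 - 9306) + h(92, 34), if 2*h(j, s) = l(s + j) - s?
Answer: 20517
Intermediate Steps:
l(U) = 2*U
h(j, s) = j + s/2 (h(j, s) = (2*(s + j) - s)/2 = (2*(j + s) - s)/2 = ((2*j + 2*s) - s)/2 = (s + 2*j)/2 = j + s/2)
(29714 - 9306) + h(92, 34) = (29714 - 9306) + (92 + (1/2)*34) = 20408 + (92 + 17) = 20408 + 109 = 20517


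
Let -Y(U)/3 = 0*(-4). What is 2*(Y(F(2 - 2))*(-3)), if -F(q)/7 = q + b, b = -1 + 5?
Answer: 0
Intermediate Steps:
b = 4
F(q) = -28 - 7*q (F(q) = -7*(q + 4) = -7*(4 + q) = -28 - 7*q)
Y(U) = 0 (Y(U) = -0*(-4) = -3*0 = 0)
2*(Y(F(2 - 2))*(-3)) = 2*(0*(-3)) = 2*0 = 0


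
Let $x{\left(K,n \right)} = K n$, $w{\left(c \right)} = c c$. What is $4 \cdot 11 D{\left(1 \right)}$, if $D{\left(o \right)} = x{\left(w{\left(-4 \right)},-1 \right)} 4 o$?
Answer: $-2816$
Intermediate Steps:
$w{\left(c \right)} = c^{2}$
$D{\left(o \right)} = - 64 o$ ($D{\left(o \right)} = \left(-4\right)^{2} \left(-1\right) 4 o = 16 \left(-1\right) 4 o = \left(-16\right) 4 o = - 64 o$)
$4 \cdot 11 D{\left(1 \right)} = 4 \cdot 11 \left(\left(-64\right) 1\right) = 44 \left(-64\right) = -2816$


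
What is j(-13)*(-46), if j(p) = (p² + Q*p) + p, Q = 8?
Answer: -2392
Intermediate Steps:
j(p) = p² + 9*p (j(p) = (p² + 8*p) + p = p² + 9*p)
j(-13)*(-46) = -13*(9 - 13)*(-46) = -13*(-4)*(-46) = 52*(-46) = -2392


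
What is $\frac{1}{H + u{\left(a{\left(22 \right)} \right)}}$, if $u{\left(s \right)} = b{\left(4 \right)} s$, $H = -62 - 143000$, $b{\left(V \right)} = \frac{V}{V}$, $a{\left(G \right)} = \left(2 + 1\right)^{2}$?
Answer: $- \frac{1}{143053} \approx -6.9904 \cdot 10^{-6}$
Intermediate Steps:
$a{\left(G \right)} = 9$ ($a{\left(G \right)} = 3^{2} = 9$)
$b{\left(V \right)} = 1$
$H = -143062$ ($H = -62 - 143000 = -143062$)
$u{\left(s \right)} = s$ ($u{\left(s \right)} = 1 s = s$)
$\frac{1}{H + u{\left(a{\left(22 \right)} \right)}} = \frac{1}{-143062 + 9} = \frac{1}{-143053} = - \frac{1}{143053}$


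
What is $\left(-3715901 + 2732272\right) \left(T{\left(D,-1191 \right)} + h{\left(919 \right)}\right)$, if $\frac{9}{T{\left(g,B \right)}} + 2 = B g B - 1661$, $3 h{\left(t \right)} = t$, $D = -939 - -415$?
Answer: $- \frac{671896869152198074}{2229857121} \approx -3.0132 \cdot 10^{8}$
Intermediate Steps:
$D = -524$ ($D = -939 + 415 = -524$)
$h{\left(t \right)} = \frac{t}{3}$
$T{\left(g,B \right)} = \frac{9}{-1663 + g B^{2}}$ ($T{\left(g,B \right)} = \frac{9}{-2 + \left(B g B - 1661\right)} = \frac{9}{-2 + \left(g B^{2} - 1661\right)} = \frac{9}{-2 + \left(-1661 + g B^{2}\right)} = \frac{9}{-1663 + g B^{2}}$)
$\left(-3715901 + 2732272\right) \left(T{\left(D,-1191 \right)} + h{\left(919 \right)}\right) = \left(-3715901 + 2732272\right) \left(\frac{9}{-1663 - 524 \left(-1191\right)^{2}} + \frac{1}{3} \cdot 919\right) = - 983629 \left(\frac{9}{-1663 - 743284044} + \frac{919}{3}\right) = - 983629 \left(\frac{9}{-743285707} + \frac{919}{3}\right) = - 983629 \left(9 \left(- \frac{1}{743285707}\right) + \frac{919}{3}\right) = - 983629 \left(- \frac{9}{743285707} + \frac{919}{3}\right) = \left(-983629\right) \frac{683079564706}{2229857121} = - \frac{671896869152198074}{2229857121}$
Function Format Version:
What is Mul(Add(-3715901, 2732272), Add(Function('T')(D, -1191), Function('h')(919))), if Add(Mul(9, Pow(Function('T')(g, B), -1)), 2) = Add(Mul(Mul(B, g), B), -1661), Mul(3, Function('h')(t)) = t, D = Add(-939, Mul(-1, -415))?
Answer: Rational(-671896869152198074, 2229857121) ≈ -3.0132e+8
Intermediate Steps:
D = -524 (D = Add(-939, 415) = -524)
Function('h')(t) = Mul(Rational(1, 3), t)
Function('T')(g, B) = Mul(9, Pow(Add(-1663, Mul(g, Pow(B, 2))), -1)) (Function('T')(g, B) = Mul(9, Pow(Add(-2, Add(Mul(Mul(B, g), B), -1661)), -1)) = Mul(9, Pow(Add(-2, Add(Mul(g, Pow(B, 2)), -1661)), -1)) = Mul(9, Pow(Add(-2, Add(-1661, Mul(g, Pow(B, 2)))), -1)) = Mul(9, Pow(Add(-1663, Mul(g, Pow(B, 2))), -1)))
Mul(Add(-3715901, 2732272), Add(Function('T')(D, -1191), Function('h')(919))) = Mul(Add(-3715901, 2732272), Add(Mul(9, Pow(Add(-1663, Mul(-524, Pow(-1191, 2))), -1)), Mul(Rational(1, 3), 919))) = Mul(-983629, Add(Mul(9, Pow(Add(-1663, Mul(-524, 1418481)), -1)), Rational(919, 3))) = Mul(-983629, Add(Mul(9, Pow(Add(-1663, -743284044), -1)), Rational(919, 3))) = Mul(-983629, Add(Mul(9, Pow(-743285707, -1)), Rational(919, 3))) = Mul(-983629, Add(Mul(9, Rational(-1, 743285707)), Rational(919, 3))) = Mul(-983629, Add(Rational(-9, 743285707), Rational(919, 3))) = Mul(-983629, Rational(683079564706, 2229857121)) = Rational(-671896869152198074, 2229857121)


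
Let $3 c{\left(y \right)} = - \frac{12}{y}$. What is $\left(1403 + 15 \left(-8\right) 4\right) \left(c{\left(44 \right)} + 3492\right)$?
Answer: $\frac{35453353}{11} \approx 3.223 \cdot 10^{6}$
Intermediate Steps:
$c{\left(y \right)} = - \frac{4}{y}$ ($c{\left(y \right)} = \frac{\left(-12\right) \frac{1}{y}}{3} = - \frac{4}{y}$)
$\left(1403 + 15 \left(-8\right) 4\right) \left(c{\left(44 \right)} + 3492\right) = \left(1403 + 15 \left(-8\right) 4\right) \left(- \frac{4}{44} + 3492\right) = \left(1403 - 480\right) \left(\left(-4\right) \frac{1}{44} + 3492\right) = \left(1403 - 480\right) \left(- \frac{1}{11} + 3492\right) = 923 \cdot \frac{38411}{11} = \frac{35453353}{11}$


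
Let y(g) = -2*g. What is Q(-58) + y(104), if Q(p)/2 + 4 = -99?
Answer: -414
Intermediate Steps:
Q(p) = -206 (Q(p) = -8 + 2*(-99) = -8 - 198 = -206)
Q(-58) + y(104) = -206 - 2*104 = -206 - 208 = -414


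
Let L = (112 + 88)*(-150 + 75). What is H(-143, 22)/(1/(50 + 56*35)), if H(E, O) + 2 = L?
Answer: -30154020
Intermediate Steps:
L = -15000 (L = 200*(-75) = -15000)
H(E, O) = -15002 (H(E, O) = -2 - 15000 = -15002)
H(-143, 22)/(1/(50 + 56*35)) = -15002/(1/(50 + 56*35)) = -15002/(1/(50 + 1960)) = -15002/(1/2010) = -15002/1/2010 = -15002*2010 = -30154020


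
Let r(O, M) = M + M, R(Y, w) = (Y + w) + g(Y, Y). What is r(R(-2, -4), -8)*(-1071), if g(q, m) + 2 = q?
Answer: 17136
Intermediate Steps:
g(q, m) = -2 + q
R(Y, w) = -2 + w + 2*Y (R(Y, w) = (Y + w) + (-2 + Y) = -2 + w + 2*Y)
r(O, M) = 2*M
r(R(-2, -4), -8)*(-1071) = (2*(-8))*(-1071) = -16*(-1071) = 17136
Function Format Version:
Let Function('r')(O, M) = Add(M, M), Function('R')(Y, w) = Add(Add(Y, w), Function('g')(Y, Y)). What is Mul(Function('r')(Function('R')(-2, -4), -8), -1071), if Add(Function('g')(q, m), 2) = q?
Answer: 17136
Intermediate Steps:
Function('g')(q, m) = Add(-2, q)
Function('R')(Y, w) = Add(-2, w, Mul(2, Y)) (Function('R')(Y, w) = Add(Add(Y, w), Add(-2, Y)) = Add(-2, w, Mul(2, Y)))
Function('r')(O, M) = Mul(2, M)
Mul(Function('r')(Function('R')(-2, -4), -8), -1071) = Mul(Mul(2, -8), -1071) = Mul(-16, -1071) = 17136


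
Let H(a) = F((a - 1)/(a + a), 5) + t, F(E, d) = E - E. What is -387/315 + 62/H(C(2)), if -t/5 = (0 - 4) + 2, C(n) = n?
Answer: 174/35 ≈ 4.9714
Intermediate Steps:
F(E, d) = 0
t = 10 (t = -5*((0 - 4) + 2) = -5*(-4 + 2) = -5*(-2) = 10)
H(a) = 10 (H(a) = 0 + 10 = 10)
-387/315 + 62/H(C(2)) = -387/315 + 62/10 = -387*1/315 + 62*(⅒) = -43/35 + 31/5 = 174/35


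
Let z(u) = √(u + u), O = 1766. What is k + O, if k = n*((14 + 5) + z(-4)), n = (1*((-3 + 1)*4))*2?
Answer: 1462 - 32*I*√2 ≈ 1462.0 - 45.255*I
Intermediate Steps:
n = -16 (n = (1*(-2*4))*2 = (1*(-8))*2 = -8*2 = -16)
z(u) = √2*√u (z(u) = √(2*u) = √2*√u)
k = -304 - 32*I*√2 (k = -16*((14 + 5) + √2*√(-4)) = -16*(19 + √2*(2*I)) = -16*(19 + 2*I*√2) = -304 - 32*I*√2 ≈ -304.0 - 45.255*I)
k + O = (-304 - 32*I*√2) + 1766 = 1462 - 32*I*√2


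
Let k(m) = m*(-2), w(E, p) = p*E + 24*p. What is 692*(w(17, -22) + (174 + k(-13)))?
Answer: -485784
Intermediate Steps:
w(E, p) = 24*p + E*p (w(E, p) = E*p + 24*p = 24*p + E*p)
k(m) = -2*m
692*(w(17, -22) + (174 + k(-13))) = 692*(-22*(24 + 17) + (174 - 2*(-13))) = 692*(-22*41 + (174 + 26)) = 692*(-902 + 200) = 692*(-702) = -485784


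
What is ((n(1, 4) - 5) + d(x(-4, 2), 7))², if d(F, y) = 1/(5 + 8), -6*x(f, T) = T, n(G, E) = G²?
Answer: 2601/169 ≈ 15.391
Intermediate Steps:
x(f, T) = -T/6
d(F, y) = 1/13
((n(1, 4) - 5) + d(x(-4, 2), 7))² = ((1² - 5) + 1/13)² = ((1 - 5) + 1/13)² = (-4 + 1/13)² = (-51/13)² = 2601/169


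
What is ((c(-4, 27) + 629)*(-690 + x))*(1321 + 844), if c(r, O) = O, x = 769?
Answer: 112198960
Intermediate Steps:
((c(-4, 27) + 629)*(-690 + x))*(1321 + 844) = ((27 + 629)*(-690 + 769))*(1321 + 844) = (656*79)*2165 = 51824*2165 = 112198960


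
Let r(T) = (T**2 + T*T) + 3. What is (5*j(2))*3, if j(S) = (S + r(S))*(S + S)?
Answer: 780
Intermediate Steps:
r(T) = 3 + 2*T**2 (r(T) = (T**2 + T**2) + 3 = 2*T**2 + 3 = 3 + 2*T**2)
j(S) = 2*S*(3 + S + 2*S**2) (j(S) = (S + (3 + 2*S**2))*(S + S) = (3 + S + 2*S**2)*(2*S) = 2*S*(3 + S + 2*S**2))
(5*j(2))*3 = (5*(2*2*(3 + 2 + 2*2**2)))*3 = (5*(2*2*(3 + 2 + 2*4)))*3 = (5*(2*2*(3 + 2 + 8)))*3 = (5*(2*2*13))*3 = (5*52)*3 = 260*3 = 780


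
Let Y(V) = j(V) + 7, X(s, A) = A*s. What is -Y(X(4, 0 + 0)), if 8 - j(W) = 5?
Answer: -10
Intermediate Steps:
j(W) = 3 (j(W) = 8 - 1*5 = 8 - 5 = 3)
Y(V) = 10 (Y(V) = 3 + 7 = 10)
-Y(X(4, 0 + 0)) = -1*10 = -10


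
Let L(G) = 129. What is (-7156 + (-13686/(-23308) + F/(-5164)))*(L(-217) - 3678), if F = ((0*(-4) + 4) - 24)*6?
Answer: 382067889747999/15045314 ≈ 2.5394e+7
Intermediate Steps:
F = -120 (F = ((0 + 4) - 24)*6 = (4 - 24)*6 = -20*6 = -120)
(-7156 + (-13686/(-23308) + F/(-5164)))*(L(-217) - 3678) = (-7156 + (-13686/(-23308) - 120/(-5164)))*(129 - 3678) = (-7156 + (-13686*(-1/23308) - 120*(-1/5164)))*(-3549) = (-7156 + (6843/11654 + 30/1291))*(-3549) = (-7156 + 9183933/15045314)*(-3549) = -107655083051/15045314*(-3549) = 382067889747999/15045314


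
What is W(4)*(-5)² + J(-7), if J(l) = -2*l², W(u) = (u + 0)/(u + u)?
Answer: -171/2 ≈ -85.500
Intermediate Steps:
W(u) = ½ (W(u) = u/((2*u)) = u*(1/(2*u)) = ½)
W(4)*(-5)² + J(-7) = (½)*(-5)² - 2*(-7)² = (½)*25 - 2*49 = 25/2 - 98 = -171/2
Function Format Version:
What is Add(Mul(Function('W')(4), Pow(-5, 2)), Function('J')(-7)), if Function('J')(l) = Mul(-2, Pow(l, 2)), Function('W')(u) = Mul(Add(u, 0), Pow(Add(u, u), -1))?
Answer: Rational(-171, 2) ≈ -85.500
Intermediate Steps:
Function('W')(u) = Rational(1, 2) (Function('W')(u) = Mul(u, Pow(Mul(2, u), -1)) = Mul(u, Mul(Rational(1, 2), Pow(u, -1))) = Rational(1, 2))
Add(Mul(Function('W')(4), Pow(-5, 2)), Function('J')(-7)) = Add(Mul(Rational(1, 2), Pow(-5, 2)), Mul(-2, Pow(-7, 2))) = Add(Mul(Rational(1, 2), 25), Mul(-2, 49)) = Add(Rational(25, 2), -98) = Rational(-171, 2)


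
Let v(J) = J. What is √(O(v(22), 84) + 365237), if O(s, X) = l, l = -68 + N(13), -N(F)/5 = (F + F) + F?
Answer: √364974 ≈ 604.13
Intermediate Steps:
N(F) = -15*F (N(F) = -5*((F + F) + F) = -5*(2*F + F) = -15*F)
l = -263 (l = -68 - 15*13 = -68 - 195 = -263)
O(s, X) = -263
√(O(v(22), 84) + 365237) = √(-263 + 365237) = √364974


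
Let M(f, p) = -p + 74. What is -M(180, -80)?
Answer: -154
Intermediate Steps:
M(f, p) = 74 - p
-M(180, -80) = -(74 - 1*(-80)) = -(74 + 80) = -1*154 = -154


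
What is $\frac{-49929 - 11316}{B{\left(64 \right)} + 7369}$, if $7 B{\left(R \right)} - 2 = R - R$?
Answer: $- \frac{28581}{3439} \approx -8.3109$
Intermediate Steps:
$B{\left(R \right)} = \frac{2}{7}$ ($B{\left(R \right)} = \frac{2}{7} + \frac{R - R}{7} = \frac{2}{7} + \frac{1}{7} \cdot 0 = \frac{2}{7} + 0 = \frac{2}{7}$)
$\frac{-49929 - 11316}{B{\left(64 \right)} + 7369} = \frac{-49929 - 11316}{\frac{2}{7} + 7369} = - \frac{61245}{\frac{51585}{7}} = \left(-61245\right) \frac{7}{51585} = - \frac{28581}{3439}$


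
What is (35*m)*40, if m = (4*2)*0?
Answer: 0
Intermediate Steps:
m = 0 (m = 8*0 = 0)
(35*m)*40 = (35*0)*40 = 0*40 = 0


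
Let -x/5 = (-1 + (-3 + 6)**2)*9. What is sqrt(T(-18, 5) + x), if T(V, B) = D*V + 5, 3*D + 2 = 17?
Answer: I*sqrt(445) ≈ 21.095*I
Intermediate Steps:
D = 5 (D = -2/3 + (1/3)*17 = -2/3 + 17/3 = 5)
T(V, B) = 5 + 5*V (T(V, B) = 5*V + 5 = 5 + 5*V)
x = -360 (x = -5*(-1 + (-3 + 6)**2)*9 = -5*(-1 + 3**2)*9 = -5*(-1 + 9)*9 = -40*9 = -5*72 = -360)
sqrt(T(-18, 5) + x) = sqrt((5 + 5*(-18)) - 360) = sqrt((5 - 90) - 360) = sqrt(-85 - 360) = sqrt(-445) = I*sqrt(445)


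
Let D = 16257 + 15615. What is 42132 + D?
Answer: 74004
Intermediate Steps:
D = 31872
42132 + D = 42132 + 31872 = 74004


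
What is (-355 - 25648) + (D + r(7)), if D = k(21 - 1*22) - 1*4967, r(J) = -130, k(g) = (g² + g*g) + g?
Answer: -31099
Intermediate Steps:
k(g) = g + 2*g² (k(g) = (g² + g²) + g = 2*g² + g = g + 2*g²)
D = -4966 (D = (21 - 1*22)*(1 + 2*(21 - 1*22)) - 1*4967 = (21 - 22)*(1 + 2*(21 - 22)) - 4967 = -(1 + 2*(-1)) - 4967 = -(1 - 2) - 4967 = -1*(-1) - 4967 = 1 - 4967 = -4966)
(-355 - 25648) + (D + r(7)) = (-355 - 25648) + (-4966 - 130) = -26003 - 5096 = -31099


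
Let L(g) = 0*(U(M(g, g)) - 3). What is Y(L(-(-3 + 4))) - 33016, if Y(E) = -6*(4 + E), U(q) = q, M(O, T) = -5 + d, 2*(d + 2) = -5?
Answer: -33040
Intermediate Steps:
d = -9/2 (d = -2 + (½)*(-5) = -2 - 5/2 = -9/2 ≈ -4.5000)
M(O, T) = -19/2 (M(O, T) = -5 - 9/2 = -19/2)
L(g) = 0 (L(g) = 0*(-19/2 - 3) = 0*(-25/2) = 0)
Y(E) = -24 - 6*E
Y(L(-(-3 + 4))) - 33016 = (-24 - 6*0) - 33016 = (-24 + 0) - 33016 = -24 - 33016 = -33040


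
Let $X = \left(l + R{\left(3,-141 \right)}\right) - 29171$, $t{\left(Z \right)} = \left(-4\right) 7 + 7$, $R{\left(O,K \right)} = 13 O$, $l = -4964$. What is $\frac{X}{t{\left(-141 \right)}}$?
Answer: $\frac{34096}{21} \approx 1623.6$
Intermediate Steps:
$t{\left(Z \right)} = -21$ ($t{\left(Z \right)} = -28 + 7 = -21$)
$X = -34096$ ($X = \left(-4964 + 13 \cdot 3\right) - 29171 = \left(-4964 + 39\right) - 29171 = -4925 - 29171 = -34096$)
$\frac{X}{t{\left(-141 \right)}} = - \frac{34096}{-21} = \left(-34096\right) \left(- \frac{1}{21}\right) = \frac{34096}{21}$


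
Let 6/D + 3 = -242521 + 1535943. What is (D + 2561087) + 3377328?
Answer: 7680858790891/1293419 ≈ 5.9384e+6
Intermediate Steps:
D = 6/1293419 (D = 6/(-3 + (-242521 + 1535943)) = 6/(-3 + 1293422) = 6/1293419 ≈ 4.6389e-6)
(D + 2561087) + 3377328 = (6/1293419 + 2561087) + 3377328 = 3312558586459/1293419 + 3377328 = 7680858790891/1293419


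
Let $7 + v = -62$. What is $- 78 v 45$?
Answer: $242190$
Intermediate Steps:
$v = -69$ ($v = -7 - 62 = -69$)
$- 78 v 45 = \left(-78\right) \left(-69\right) 45 = 5382 \cdot 45 = 242190$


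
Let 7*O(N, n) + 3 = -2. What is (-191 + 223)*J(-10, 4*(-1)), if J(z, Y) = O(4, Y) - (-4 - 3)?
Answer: 1408/7 ≈ 201.14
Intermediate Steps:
O(N, n) = -5/7 (O(N, n) = -3/7 + (⅐)*(-2) = -3/7 - 2/7 = -5/7)
J(z, Y) = 44/7 (J(z, Y) = -5/7 - (-4 - 3) = -5/7 - 1*(-7) = -5/7 + 7 = 44/7)
(-191 + 223)*J(-10, 4*(-1)) = (-191 + 223)*(44/7) = 32*(44/7) = 1408/7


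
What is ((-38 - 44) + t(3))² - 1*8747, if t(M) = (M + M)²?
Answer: -6631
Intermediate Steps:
t(M) = 4*M² (t(M) = (2*M)² = 4*M²)
((-38 - 44) + t(3))² - 1*8747 = ((-38 - 44) + 4*3²)² - 1*8747 = (-82 + 4*9)² - 8747 = (-82 + 36)² - 8747 = (-46)² - 8747 = 2116 - 8747 = -6631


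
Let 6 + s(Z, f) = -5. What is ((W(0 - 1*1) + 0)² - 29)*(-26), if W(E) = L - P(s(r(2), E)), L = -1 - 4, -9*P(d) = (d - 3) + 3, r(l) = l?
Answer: -20462/81 ≈ -252.62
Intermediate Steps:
s(Z, f) = -11 (s(Z, f) = -6 - 5 = -11)
P(d) = -d/9 (P(d) = -((d - 3) + 3)/9 = -((-3 + d) + 3)/9 = -d/9)
L = -5
W(E) = -56/9 (W(E) = -5 - (-1)*(-11)/9 = -5 - 1*11/9 = -5 - 11/9 = -56/9)
((W(0 - 1*1) + 0)² - 29)*(-26) = ((-56/9 + 0)² - 29)*(-26) = ((-56/9)² - 29)*(-26) = (3136/81 - 29)*(-26) = (787/81)*(-26) = -20462/81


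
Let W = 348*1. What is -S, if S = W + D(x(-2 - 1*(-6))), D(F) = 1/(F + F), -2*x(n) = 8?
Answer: -2783/8 ≈ -347.88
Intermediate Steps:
x(n) = -4 (x(n) = -½*8 = -4)
D(F) = 1/(2*F)
W = 348
S = 2783/8 (S = 348 + (½)/(-4) = 348 + (½)*(-¼) = 348 - ⅛ = 2783/8 ≈ 347.88)
-S = -1*2783/8 = -2783/8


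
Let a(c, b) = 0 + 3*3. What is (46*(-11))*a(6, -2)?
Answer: -4554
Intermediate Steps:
a(c, b) = 9 (a(c, b) = 0 + 9 = 9)
(46*(-11))*a(6, -2) = (46*(-11))*9 = -506*9 = -4554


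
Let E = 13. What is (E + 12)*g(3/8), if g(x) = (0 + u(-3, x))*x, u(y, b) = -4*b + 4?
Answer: 375/16 ≈ 23.438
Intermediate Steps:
u(y, b) = 4 - 4*b
g(x) = x*(4 - 4*x) (g(x) = (0 + (4 - 4*x))*x = (4 - 4*x)*x = x*(4 - 4*x))
(E + 12)*g(3/8) = (13 + 12)*(4*(3/8)*(1 - 3/8)) = 25*(4*(3*(1/8))*(1 - 3/8)) = 25*(4*(3/8)*(1 - 1*3/8)) = 25*(4*(3/8)*(1 - 3/8)) = 25*(4*(3/8)*(5/8)) = 25*(15/16) = 375/16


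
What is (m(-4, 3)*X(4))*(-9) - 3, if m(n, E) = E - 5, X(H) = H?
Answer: 69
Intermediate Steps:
m(n, E) = -5 + E
(m(-4, 3)*X(4))*(-9) - 3 = ((-5 + 3)*4)*(-9) - 3 = -2*4*(-9) - 3 = -8*(-9) - 3 = 72 - 3 = 69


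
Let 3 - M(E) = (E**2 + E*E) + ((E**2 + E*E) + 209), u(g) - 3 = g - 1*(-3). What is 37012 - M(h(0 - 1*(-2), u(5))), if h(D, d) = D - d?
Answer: 37542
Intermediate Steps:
u(g) = 6 + g (u(g) = 3 + (g - 1*(-3)) = 3 + (g + 3) = 3 + (3 + g) = 6 + g)
M(E) = -206 - 4*E**2 (M(E) = 3 - ((E**2 + E*E) + ((E**2 + E*E) + 209)) = 3 - ((E**2 + E**2) + ((E**2 + E**2) + 209)) = 3 - (2*E**2 + (2*E**2 + 209)) = 3 - (2*E**2 + (209 + 2*E**2)) = 3 - (209 + 4*E**2) = 3 + (-209 - 4*E**2) = -206 - 4*E**2)
37012 - M(h(0 - 1*(-2), u(5))) = 37012 - (-206 - 4*((0 - 1*(-2)) - (6 + 5))**2) = 37012 - (-206 - 4*((0 + 2) - 1*11)**2) = 37012 - (-206 - 4*(2 - 11)**2) = 37012 - (-206 - 4*(-9)**2) = 37012 - (-206 - 4*81) = 37012 - (-206 - 324) = 37012 - 1*(-530) = 37012 + 530 = 37542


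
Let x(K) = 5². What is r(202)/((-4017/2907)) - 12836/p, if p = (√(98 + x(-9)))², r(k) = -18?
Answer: -15042038/164697 ≈ -91.332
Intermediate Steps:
x(K) = 25
p = 123 (p = (√(98 + 25))² = (√123)² = 123)
r(202)/((-4017/2907)) - 12836/p = -18/((-4017/2907)) - 12836/123 = -18/((-4017*1/2907)) - 12836*1/123 = -18/(-1339/969) - 12836/123 = -18*(-969/1339) - 12836/123 = 17442/1339 - 12836/123 = -15042038/164697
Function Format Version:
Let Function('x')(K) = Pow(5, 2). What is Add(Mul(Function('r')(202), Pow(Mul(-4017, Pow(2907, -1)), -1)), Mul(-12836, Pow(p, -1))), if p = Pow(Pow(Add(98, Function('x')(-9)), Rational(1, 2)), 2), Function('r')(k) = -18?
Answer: Rational(-15042038, 164697) ≈ -91.332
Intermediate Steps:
Function('x')(K) = 25
p = 123 (p = Pow(Pow(Add(98, 25), Rational(1, 2)), 2) = Pow(Pow(123, Rational(1, 2)), 2) = 123)
Add(Mul(Function('r')(202), Pow(Mul(-4017, Pow(2907, -1)), -1)), Mul(-12836, Pow(p, -1))) = Add(Mul(-18, Pow(Mul(-4017, Pow(2907, -1)), -1)), Mul(-12836, Pow(123, -1))) = Add(Mul(-18, Pow(Mul(-4017, Rational(1, 2907)), -1)), Mul(-12836, Rational(1, 123))) = Add(Mul(-18, Pow(Rational(-1339, 969), -1)), Rational(-12836, 123)) = Add(Mul(-18, Rational(-969, 1339)), Rational(-12836, 123)) = Add(Rational(17442, 1339), Rational(-12836, 123)) = Rational(-15042038, 164697)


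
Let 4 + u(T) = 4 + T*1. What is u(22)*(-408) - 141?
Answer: -9117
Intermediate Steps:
u(T) = T (u(T) = -4 + (4 + T*1) = -4 + (4 + T) = T)
u(22)*(-408) - 141 = 22*(-408) - 141 = -8976 - 141 = -9117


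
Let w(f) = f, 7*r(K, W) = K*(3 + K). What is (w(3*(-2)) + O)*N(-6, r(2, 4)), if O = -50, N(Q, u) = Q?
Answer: 336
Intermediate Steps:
r(K, W) = K*(3 + K)/7 (r(K, W) = (K*(3 + K))/7 = K*(3 + K)/7)
(w(3*(-2)) + O)*N(-6, r(2, 4)) = (3*(-2) - 50)*(-6) = (-6 - 50)*(-6) = -56*(-6) = 336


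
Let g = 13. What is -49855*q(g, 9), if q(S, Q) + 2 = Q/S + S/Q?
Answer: -61360/9 ≈ -6817.8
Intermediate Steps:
q(S, Q) = -2 + Q/S + S/Q (q(S, Q) = -2 + (Q/S + S/Q) = -2 + Q/S + S/Q)
-49855*q(g, 9) = -49855*(-2 + 9/13 + 13/9) = -49855*16/117 = -61360/9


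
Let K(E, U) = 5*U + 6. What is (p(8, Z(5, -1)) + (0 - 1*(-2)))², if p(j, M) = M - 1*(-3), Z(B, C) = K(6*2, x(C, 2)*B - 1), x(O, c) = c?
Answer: 3136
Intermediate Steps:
K(E, U) = 6 + 5*U
Z(B, C) = 1 + 10*B (Z(B, C) = 6 + 5*(2*B - 1) = 6 + 5*(-1 + 2*B) = 6 + (-5 + 10*B) = 1 + 10*B)
p(j, M) = 3 + M (p(j, M) = M + 3 = 3 + M)
(p(8, Z(5, -1)) + (0 - 1*(-2)))² = ((3 + (1 + 10*5)) + (0 - 1*(-2)))² = ((3 + (1 + 50)) + (0 + 2))² = ((3 + 51) + 2)² = (54 + 2)² = 56² = 3136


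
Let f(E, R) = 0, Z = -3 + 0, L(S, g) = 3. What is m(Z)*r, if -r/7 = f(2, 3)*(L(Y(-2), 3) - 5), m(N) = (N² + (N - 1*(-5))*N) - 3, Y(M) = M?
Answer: 0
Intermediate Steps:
Z = -3
m(N) = -3 + N² + N*(5 + N) (m(N) = (N² + (N + 5)*N) - 3 = (N² + (5 + N)*N) - 3 = (N² + N*(5 + N)) - 3 = -3 + N² + N*(5 + N))
r = 0 (r = -0*(3 - 5) = -0*(-2) = -7*0 = 0)
m(Z)*r = (-3 + 2*(-3)² + 5*(-3))*0 = (-3 + 2*9 - 15)*0 = (-3 + 18 - 15)*0 = 0*0 = 0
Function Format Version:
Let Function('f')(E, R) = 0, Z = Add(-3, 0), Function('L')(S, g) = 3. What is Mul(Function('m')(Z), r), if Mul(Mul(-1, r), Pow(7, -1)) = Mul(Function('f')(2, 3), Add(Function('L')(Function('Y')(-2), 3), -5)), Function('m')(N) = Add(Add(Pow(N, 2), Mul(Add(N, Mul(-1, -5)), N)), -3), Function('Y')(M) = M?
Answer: 0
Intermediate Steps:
Z = -3
Function('m')(N) = Add(-3, Pow(N, 2), Mul(N, Add(5, N))) (Function('m')(N) = Add(Add(Pow(N, 2), Mul(Add(N, 5), N)), -3) = Add(Add(Pow(N, 2), Mul(Add(5, N), N)), -3) = Add(Add(Pow(N, 2), Mul(N, Add(5, N))), -3) = Add(-3, Pow(N, 2), Mul(N, Add(5, N))))
r = 0 (r = Mul(-7, Mul(0, Add(3, -5))) = Mul(-7, Mul(0, -2)) = Mul(-7, 0) = 0)
Mul(Function('m')(Z), r) = Mul(Add(-3, Mul(2, Pow(-3, 2)), Mul(5, -3)), 0) = Mul(Add(-3, Mul(2, 9), -15), 0) = Mul(Add(-3, 18, -15), 0) = Mul(0, 0) = 0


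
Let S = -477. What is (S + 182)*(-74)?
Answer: 21830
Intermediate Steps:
(S + 182)*(-74) = (-477 + 182)*(-74) = -295*(-74) = 21830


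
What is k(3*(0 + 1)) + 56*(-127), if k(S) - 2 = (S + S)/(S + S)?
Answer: -7109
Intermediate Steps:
k(S) = 3 (k(S) = 2 + (S + S)/(S + S) = 2 + (2*S)/((2*S)) = 2 + (2*S)*(1/(2*S)) = 2 + 1 = 3)
k(3*(0 + 1)) + 56*(-127) = 3 + 56*(-127) = 3 - 7112 = -7109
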